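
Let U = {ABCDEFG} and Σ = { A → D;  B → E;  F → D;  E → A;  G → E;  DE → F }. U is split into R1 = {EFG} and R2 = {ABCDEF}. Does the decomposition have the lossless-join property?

Common attributes: R1 ∩ R2 = {EF}.
Closure of {EF}: F → D applies, adding D; E → A applies, adding A. So (EF)⁺ = {ADEF}.
The closure contains neither all of R1 = {EFG} nor all of R2 = {ABCDEF}, so the common attributes are not a superkey of either fragment. The join is lossy.

No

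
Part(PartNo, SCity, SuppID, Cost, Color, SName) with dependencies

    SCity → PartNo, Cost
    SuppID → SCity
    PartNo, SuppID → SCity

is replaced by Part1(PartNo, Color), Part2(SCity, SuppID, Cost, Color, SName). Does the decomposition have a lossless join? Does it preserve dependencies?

Lossless test: (Color)⁺ = {Color}, which is a superkey of neither fragment — lossy.
Dependency preservation: the restricted closure of {SCity} across the fragments never reaches {PartNo, Cost}, so SCity → PartNo, Cost cannot be enforced without a join — not preserved.

lossy and not dependency-preserving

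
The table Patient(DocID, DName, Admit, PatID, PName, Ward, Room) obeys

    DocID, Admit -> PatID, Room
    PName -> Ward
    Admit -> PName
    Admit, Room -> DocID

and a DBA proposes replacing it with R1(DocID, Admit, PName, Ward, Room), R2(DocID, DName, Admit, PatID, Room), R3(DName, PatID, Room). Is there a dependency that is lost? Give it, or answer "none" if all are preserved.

DocID, Admit → PatID, Room lies within R2.
PName → Ward lies within R1.
Admit → PName lies within R1.
Admit, Room → DocID lies within R1.
Every dependency is enforceable on the fragments, so the decomposition is dependency-preserving.

none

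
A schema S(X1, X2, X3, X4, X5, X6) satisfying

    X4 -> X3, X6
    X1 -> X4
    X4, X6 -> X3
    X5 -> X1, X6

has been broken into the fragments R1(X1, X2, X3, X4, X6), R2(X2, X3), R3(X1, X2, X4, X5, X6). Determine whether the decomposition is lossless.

Yes

Chase test. Columns are X1, X2, X3, X4, X5, X6; row i has aⱼ where attribute j ∈ Ri, else bᵢⱼ.
Initial tableau (one row per fragment):
  row 1: a1 a2 a3 a4 b15 a6
  row 2: b21 a2 a3 b24 b25 b26
  row 3: a1 a2 b33 a4 a5 a6
Rows 1 and 3 agree on X4; apply X4→X3, X6 and equate their X3, X6 entries.
Row 3 is now all distinguished symbols — the join is lossless.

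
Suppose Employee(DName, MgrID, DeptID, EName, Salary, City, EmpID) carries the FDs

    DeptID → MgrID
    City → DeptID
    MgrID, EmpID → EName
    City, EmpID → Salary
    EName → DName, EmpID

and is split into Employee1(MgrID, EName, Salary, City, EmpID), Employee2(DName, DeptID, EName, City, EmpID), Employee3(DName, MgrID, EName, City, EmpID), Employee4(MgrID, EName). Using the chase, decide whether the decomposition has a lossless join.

Yes

Chase test. Columns are DName, MgrID, DeptID, EName, Salary, City, EmpID; row i has aⱼ where attribute j ∈ Employeei, else bᵢⱼ.
Initial tableau (one row per fragment):
  row 1: b11 a2 b13 a4 a5 a6 a7
  row 2: a1 b22 a3 a4 b25 a6 a7
  row 3: a1 a2 b33 a4 b35 a6 a7
  row 4: b41 a2 b43 a4 b45 b46 b47
Rows 1 and 2 agree on City; apply City→DeptID and equate their DeptID entries.
Rows 1 and 3 agree on City; apply City→DeptID and equate their DeptID entries.
Rows 1 and 2 agree on City, EmpID; apply City, EmpID→Salary and equate their Salary entries.
Rows 1 and 3 agree on City, EmpID; apply City, EmpID→Salary and equate their Salary entries.
Rows 1 and 2 agree on EName; apply EName→DName, EmpID and equate their DName, EmpID entries.
Rows 1 and 4 agree on EName; apply EName→DName, EmpID and equate their DName, EmpID entries.
Rows 1 and 2 agree on DeptID; apply DeptID→MgrID and equate their MgrID entries.
Row 1 is now all distinguished symbols — the join is lossless.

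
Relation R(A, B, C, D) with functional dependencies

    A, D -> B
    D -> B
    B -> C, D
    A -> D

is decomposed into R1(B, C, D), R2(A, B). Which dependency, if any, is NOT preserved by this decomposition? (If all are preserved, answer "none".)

none

A, D → B: restricted closure across fragments reaches B.
D → B lies within R1.
B → C, D lies within R1.
A → D: restricted closure across fragments reaches D.
Every dependency is enforceable on the fragments, so the decomposition is dependency-preserving.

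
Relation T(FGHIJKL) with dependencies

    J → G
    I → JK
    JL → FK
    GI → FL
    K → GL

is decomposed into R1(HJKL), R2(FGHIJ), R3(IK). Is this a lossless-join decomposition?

Yes

Chase test. Columns are FGHIJKL; row i has aⱼ where attribute j ∈ Ri, else bᵢⱼ.
Initial tableau (one row per fragment):
  row 1: b11 b12 a3 b14 a5 a6 a7
  row 2: a1 a2 a3 a4 a5 b26 b27
  row 3: b31 b32 b33 a4 b35 a6 b37
Rows 1 and 2 agree on J; apply J→G and equate their G entries.
Rows 2 and 3 agree on I; apply I→JK and equate their JK entries.
Rows 1 and 2 agree on K; apply K→GL and equate their GL entries.
Rows 1 and 3 agree on K; apply K→GL and equate their GL entries.
Rows 1 and 2 agree on JL; apply JL→FK and equate their FK entries.
Rows 1 and 3 agree on JL; apply JL→FK and equate their FK entries.
Row 2 is now all distinguished symbols — the join is lossless.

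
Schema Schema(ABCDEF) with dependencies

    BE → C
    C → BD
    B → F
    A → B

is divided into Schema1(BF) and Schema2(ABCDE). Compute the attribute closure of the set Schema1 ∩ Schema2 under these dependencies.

Schema1 ∩ Schema2 = {B}.
B → F applies, adding F
Closure: {BF}.

BF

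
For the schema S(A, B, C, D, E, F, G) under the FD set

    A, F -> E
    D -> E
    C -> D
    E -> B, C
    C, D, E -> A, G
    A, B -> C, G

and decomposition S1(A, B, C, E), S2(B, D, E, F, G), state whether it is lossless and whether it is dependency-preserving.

Lossless test: (B, E)⁺ = {A, B, C, D, E, G}, which contains all of one fragment — lossless.
Dependency preservation: the restricted closure of {A, F} across the fragments never reaches {E}, so A, F → E cannot be enforced without a join — not preserved.

lossless but not dependency-preserving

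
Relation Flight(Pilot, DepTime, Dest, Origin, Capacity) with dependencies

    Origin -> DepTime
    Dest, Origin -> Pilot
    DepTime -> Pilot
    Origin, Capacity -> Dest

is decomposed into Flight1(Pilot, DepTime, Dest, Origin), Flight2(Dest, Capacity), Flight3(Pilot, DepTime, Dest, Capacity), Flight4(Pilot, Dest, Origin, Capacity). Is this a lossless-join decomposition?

Chase test. Columns are Pilot, DepTime, Dest, Origin, Capacity; row i has aⱼ where attribute j ∈ Flighti, else bᵢⱼ.
Initial tableau (one row per fragment):
  row 1: a1 a2 a3 a4 b15
  row 2: b21 b22 a3 b24 a5
  row 3: a1 a2 a3 b34 a5
  row 4: a1 b42 a3 a4 a5
Rows 1 and 4 agree on Origin; apply Origin→DepTime and equate their DepTime entries.
Row 4 is now all distinguished symbols — the join is lossless.

Yes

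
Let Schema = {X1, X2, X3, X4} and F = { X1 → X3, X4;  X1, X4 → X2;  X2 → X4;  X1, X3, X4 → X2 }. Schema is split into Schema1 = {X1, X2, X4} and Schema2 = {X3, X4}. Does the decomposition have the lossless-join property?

No

Common attributes: Schema1 ∩ Schema2 = {X4}.
No dependency enlarges {X4}, so (X4)⁺ = {X4}.
The closure contains neither all of Schema1 = {X1, X2, X4} nor all of Schema2 = {X3, X4}, so the common attributes are not a superkey of either fragment. The join is lossy.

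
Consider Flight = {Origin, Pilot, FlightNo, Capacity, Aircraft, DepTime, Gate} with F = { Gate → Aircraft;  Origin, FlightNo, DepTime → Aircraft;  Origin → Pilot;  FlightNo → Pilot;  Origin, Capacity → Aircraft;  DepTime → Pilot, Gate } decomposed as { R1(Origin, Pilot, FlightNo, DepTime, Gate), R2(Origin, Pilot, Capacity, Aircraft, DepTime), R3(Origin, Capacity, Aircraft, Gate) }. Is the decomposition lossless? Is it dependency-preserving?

lossy but dependency-preserving

Lossless test (chase): Rows 1 and 3 agree on Gate; apply Gate→Aircraft and equate their Aircraft entries. Rows 1 and 3 agree on Origin; apply Origin→Pilot and equate their Pilot entries. Rows 1 and 2 agree on DepTime; apply DepTime→Pilot, Gate and equate their Pilot, Gate entries. No row becomes fully distinguished — the join is lossy.
Dependency preservation: Origin, FlightNo, DepTime → Aircraft is not contained in any single fragment, but the restricted closure of its left-hand side across the fragments still reaches the right-hand side; the remaining FDs each lie inside some fragment. All dependencies are preserved.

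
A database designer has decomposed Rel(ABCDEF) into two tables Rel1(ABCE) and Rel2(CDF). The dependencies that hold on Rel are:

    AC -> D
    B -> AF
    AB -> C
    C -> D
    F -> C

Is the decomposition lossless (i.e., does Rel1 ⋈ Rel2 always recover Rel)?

Common attributes: Rel1 ∩ Rel2 = {C}.
Closure of {C}: C → D applies, adding D. So (C)⁺ = {CD}.
The closure contains neither all of Rel1 = {ABCE} nor all of Rel2 = {CDF}, so the common attributes are not a superkey of either fragment. The join is lossy.

No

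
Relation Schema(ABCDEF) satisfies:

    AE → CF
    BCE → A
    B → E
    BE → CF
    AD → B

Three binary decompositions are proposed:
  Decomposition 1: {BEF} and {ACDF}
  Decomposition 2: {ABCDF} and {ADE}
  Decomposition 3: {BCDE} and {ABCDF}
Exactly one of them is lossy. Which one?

Decomposition 1: common = {F}, closure = {F} → lossy.
Decomposition 2: common = {AD}, closure = {ABCDEF} → lossless.
Decomposition 3: common = {BCD}, closure = {ABCDEF} → lossless.

Decomposition 1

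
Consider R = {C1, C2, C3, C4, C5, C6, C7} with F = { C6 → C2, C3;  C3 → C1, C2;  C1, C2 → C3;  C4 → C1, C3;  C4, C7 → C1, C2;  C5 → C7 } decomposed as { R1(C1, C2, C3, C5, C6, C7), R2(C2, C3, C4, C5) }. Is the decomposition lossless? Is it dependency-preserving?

Lossless test: (C2, C3, C5)⁺ = {C1, C2, C3, C5, C7}, which is a superkey of neither fragment — lossy.
Dependency preservation: C4 → C1, C3; C4, C7 → C1, C2 are not contained in any single fragment, but the restricted closure of each left-hand side across the fragments still reaches the right-hand side; the remaining FDs each lie inside some fragment. All dependencies are preserved.

lossy but dependency-preserving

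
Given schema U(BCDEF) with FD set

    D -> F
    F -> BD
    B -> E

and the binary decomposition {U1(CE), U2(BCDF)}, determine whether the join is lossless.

Common attributes: U1 ∩ U2 = {C}.
No dependency enlarges {C}, so (C)⁺ = {C}.
The closure contains neither all of U1 = {CE} nor all of U2 = {BCDF}, so the common attributes are not a superkey of either fragment. The join is lossy.

No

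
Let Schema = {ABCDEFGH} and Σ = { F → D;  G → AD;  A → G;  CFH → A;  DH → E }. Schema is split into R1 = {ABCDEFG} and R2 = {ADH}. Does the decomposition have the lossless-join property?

No

Common attributes: R1 ∩ R2 = {AD}.
Closure of {AD}: A → G applies, adding G. So (AD)⁺ = {ADG}.
The closure contains neither all of R1 = {ABCDEFG} nor all of R2 = {ADH}, so the common attributes are not a superkey of either fragment. The join is lossy.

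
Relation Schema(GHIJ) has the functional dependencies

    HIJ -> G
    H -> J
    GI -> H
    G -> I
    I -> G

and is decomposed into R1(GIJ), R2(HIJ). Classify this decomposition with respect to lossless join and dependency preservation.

Lossless test: (IJ)⁺ = {GHIJ}, which contains all of one fragment — lossless.
Dependency preservation: HIJ → G; GI → H are not contained in any single fragment, but the restricted closure of each left-hand side across the fragments still reaches the right-hand side; the remaining FDs each lie inside some fragment. All dependencies are preserved.

lossless and dependency-preserving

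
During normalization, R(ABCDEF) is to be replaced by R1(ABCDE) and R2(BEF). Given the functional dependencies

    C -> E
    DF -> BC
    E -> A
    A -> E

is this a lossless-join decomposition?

No

Common attributes: R1 ∩ R2 = {BE}.
Closure of {BE}: E → A applies, adding A. So (BE)⁺ = {ABE}.
The closure contains neither all of R1 = {ABCDE} nor all of R2 = {BEF}, so the common attributes are not a superkey of either fragment. The join is lossy.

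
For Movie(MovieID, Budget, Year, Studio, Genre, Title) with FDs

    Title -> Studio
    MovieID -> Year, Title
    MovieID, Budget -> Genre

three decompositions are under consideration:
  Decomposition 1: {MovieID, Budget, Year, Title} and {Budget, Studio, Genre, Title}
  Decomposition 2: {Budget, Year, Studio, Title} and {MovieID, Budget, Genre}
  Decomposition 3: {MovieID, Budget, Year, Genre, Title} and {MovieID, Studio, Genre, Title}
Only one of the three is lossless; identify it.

Decomposition 3

Decomposition 1: common = {Budget, Title}, closure = {Budget, Studio, Title} → lossy.
Decomposition 2: common = {Budget}, closure = {Budget} → lossy.
Decomposition 3: common = {MovieID, Genre, Title}, closure = {MovieID, Year, Studio, Genre, Title} → lossless.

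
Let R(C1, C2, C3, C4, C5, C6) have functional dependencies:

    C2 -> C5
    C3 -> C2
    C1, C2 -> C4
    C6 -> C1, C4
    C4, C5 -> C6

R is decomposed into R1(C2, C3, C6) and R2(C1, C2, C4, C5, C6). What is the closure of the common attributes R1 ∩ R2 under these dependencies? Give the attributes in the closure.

R1 ∩ R2 = {C2, C6}.
C2 → C5 applies, adding C5
C6 → C1, C4 applies, adding C1, C4
Closure: {C1, C2, C4, C5, C6}.

C1, C2, C4, C5, C6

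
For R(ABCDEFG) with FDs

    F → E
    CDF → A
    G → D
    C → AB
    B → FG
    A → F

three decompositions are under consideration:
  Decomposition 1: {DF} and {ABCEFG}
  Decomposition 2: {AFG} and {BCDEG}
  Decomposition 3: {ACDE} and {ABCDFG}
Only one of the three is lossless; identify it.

Decomposition 3

Decomposition 1: common = {F}, closure = {EF} → lossy.
Decomposition 2: common = {G}, closure = {DG} → lossy.
Decomposition 3: common = {ACD}, closure = {ABCDEFG} → lossless.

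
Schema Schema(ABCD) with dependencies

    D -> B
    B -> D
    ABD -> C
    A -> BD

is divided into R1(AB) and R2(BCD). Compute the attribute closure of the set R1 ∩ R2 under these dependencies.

BD

R1 ∩ R2 = {B}.
B → D applies, adding D
Closure: {BD}.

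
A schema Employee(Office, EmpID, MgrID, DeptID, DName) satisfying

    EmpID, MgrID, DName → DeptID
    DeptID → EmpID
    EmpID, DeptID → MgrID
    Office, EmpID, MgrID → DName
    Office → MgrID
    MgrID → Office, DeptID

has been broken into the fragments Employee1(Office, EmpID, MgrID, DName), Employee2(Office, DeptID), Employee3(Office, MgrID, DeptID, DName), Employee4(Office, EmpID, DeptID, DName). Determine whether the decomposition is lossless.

Yes

Chase test. Columns are Office, EmpID, MgrID, DeptID, DName; row i has aⱼ where attribute j ∈ Employeei, else bᵢⱼ.
Initial tableau (one row per fragment):
  row 1: a1 a2 a3 b14 a5
  row 2: a1 b22 b23 a4 b25
  row 3: a1 b32 a3 a4 a5
  row 4: a1 a2 b43 a4 a5
Rows 2 and 3 agree on DeptID; apply DeptID→EmpID and equate their EmpID entries.
Rows 2 and 4 agree on DeptID; apply DeptID→EmpID and equate their EmpID entries.
Rows 2 and 3 agree on EmpID, DeptID; apply EmpID, DeptID→MgrID and equate their MgrID entries.
Rows 2 and 4 agree on EmpID, DeptID; apply EmpID, DeptID→MgrID and equate their MgrID entries.
Rows 1 and 2 agree on Office, EmpID, MgrID; apply Office, EmpID, MgrID→DName and equate their DName entries.
Rows 1 and 2 agree on MgrID; apply MgrID→Office, DeptID and equate their Office, DeptID entries.
Row 1 is now all distinguished symbols — the join is lossless.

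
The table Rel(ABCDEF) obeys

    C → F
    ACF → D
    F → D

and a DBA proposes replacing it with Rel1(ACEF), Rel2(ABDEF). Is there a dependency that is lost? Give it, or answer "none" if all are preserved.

C → F lies within Rel1.
ACF → D: restricted closure across fragments reaches D.
F → D lies within Rel2.
Every dependency is enforceable on the fragments, so the decomposition is dependency-preserving.

none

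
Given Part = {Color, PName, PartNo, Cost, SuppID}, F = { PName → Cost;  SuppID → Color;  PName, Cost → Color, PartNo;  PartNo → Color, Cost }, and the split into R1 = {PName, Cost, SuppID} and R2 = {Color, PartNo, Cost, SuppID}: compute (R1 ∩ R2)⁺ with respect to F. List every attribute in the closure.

R1 ∩ R2 = {Cost, SuppID}.
SuppID → Color applies, adding Color
Closure: {Color, Cost, SuppID}.

Color, Cost, SuppID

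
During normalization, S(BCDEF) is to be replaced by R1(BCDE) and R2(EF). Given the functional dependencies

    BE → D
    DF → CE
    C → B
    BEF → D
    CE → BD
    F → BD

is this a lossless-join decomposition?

Common attributes: R1 ∩ R2 = {E}.
No dependency enlarges {E}, so (E)⁺ = {E}.
The closure contains neither all of R1 = {BCDE} nor all of R2 = {EF}, so the common attributes are not a superkey of either fragment. The join is lossy.

No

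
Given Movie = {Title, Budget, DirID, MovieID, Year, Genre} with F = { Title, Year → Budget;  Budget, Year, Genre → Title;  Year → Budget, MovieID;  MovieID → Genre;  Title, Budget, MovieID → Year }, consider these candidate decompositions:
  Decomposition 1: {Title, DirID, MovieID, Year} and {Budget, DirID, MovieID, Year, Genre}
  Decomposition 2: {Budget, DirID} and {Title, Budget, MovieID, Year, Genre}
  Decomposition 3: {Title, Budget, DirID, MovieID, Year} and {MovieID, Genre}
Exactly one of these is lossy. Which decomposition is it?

Decomposition 1: common = {DirID, MovieID, Year}, closure = {Title, Budget, DirID, MovieID, Year, Genre} → lossless.
Decomposition 2: common = {Budget}, closure = {Budget} → lossy.
Decomposition 3: common = {MovieID}, closure = {MovieID, Genre} → lossless.

Decomposition 2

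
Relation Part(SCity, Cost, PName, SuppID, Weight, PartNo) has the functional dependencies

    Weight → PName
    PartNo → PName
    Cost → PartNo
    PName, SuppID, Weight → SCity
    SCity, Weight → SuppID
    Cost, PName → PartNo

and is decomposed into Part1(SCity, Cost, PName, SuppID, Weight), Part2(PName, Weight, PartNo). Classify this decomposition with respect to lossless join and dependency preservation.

Lossless test: (PName, Weight)⁺ = {PName, Weight}, which is a superkey of neither fragment — lossy.
Dependency preservation: the restricted closure of {Cost} across the fragments never reaches {PartNo}, so Cost → PartNo cannot be enforced without a join — not preserved.

lossy and not dependency-preserving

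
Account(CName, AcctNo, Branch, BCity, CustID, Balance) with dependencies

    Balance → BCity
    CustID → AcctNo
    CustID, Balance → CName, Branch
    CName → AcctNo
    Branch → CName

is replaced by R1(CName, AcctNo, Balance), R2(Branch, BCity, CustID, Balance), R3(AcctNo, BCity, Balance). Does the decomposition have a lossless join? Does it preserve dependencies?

Lossless test (chase): Rows 1 and 2 agree on Balance; apply Balance→BCity and equate their BCity entries. No row becomes fully distinguished — the join is lossy.
Dependency preservation: the restricted closure of {CustID} across the fragments never reaches {AcctNo}, so CustID → AcctNo cannot be enforced without a join — not preserved.

lossy and not dependency-preserving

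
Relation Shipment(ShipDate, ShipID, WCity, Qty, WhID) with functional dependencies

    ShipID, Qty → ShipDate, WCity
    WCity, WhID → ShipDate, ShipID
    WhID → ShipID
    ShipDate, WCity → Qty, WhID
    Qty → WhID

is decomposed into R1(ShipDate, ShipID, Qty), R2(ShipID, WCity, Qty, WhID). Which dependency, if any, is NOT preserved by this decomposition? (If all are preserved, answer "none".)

ShipDate, WCity → Qty, WhID

Check ShipDate, WCity → Qty, WhID: no single fragment contains all of {ShipDate, WCity, Qty, WhID}, and the restricted closure of {ShipDate, WCity} across the fragments never reaches {Qty, WhID}.
ShipID, Qty → ShipDate, WCity is preserved.
WCity, WhID → ShipDate, ShipID is preserved.
WhID → ShipID is preserved.
Qty → WhID is preserved.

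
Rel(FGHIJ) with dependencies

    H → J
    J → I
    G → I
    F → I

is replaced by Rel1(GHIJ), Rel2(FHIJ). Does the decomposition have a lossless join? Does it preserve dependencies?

Lossless test: (HIJ)⁺ = {HIJ}, which is a superkey of neither fragment — lossy.
Dependency preservation: every FD's attributes lie within a single fragment, so each can be enforced locally — preserved.

lossy but dependency-preserving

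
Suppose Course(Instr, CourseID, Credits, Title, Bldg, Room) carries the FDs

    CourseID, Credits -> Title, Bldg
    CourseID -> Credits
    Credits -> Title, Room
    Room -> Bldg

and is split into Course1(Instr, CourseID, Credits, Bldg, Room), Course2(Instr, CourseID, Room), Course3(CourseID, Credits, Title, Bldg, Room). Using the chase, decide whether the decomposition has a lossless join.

Yes

Chase test. Columns are Instr, CourseID, Credits, Title, Bldg, Room; row i has aⱼ where attribute j ∈ Coursei, else bᵢⱼ.
Initial tableau (one row per fragment):
  row 1: a1 a2 a3 b14 a5 a6
  row 2: a1 a2 b23 b24 b25 a6
  row 3: b31 a2 a3 a4 a5 a6
Rows 1 and 3 agree on CourseID, Credits; apply CourseID, Credits→Title, Bldg and equate their Title, Bldg entries.
Rows 1 and 2 agree on CourseID; apply CourseID→Credits and equate their Credits entries.
Rows 1 and 2 agree on Credits; apply Credits→Title, Room and equate their Title, Room entries.
Rows 1 and 2 agree on Room; apply Room→Bldg and equate their Bldg entries.
Row 1 is now all distinguished symbols — the join is lossless.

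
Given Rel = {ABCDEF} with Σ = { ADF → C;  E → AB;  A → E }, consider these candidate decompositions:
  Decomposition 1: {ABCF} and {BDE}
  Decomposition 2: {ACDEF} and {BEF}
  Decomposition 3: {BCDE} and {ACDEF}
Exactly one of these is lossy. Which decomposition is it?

Decomposition 1: common = {B}, closure = {B} → lossy.
Decomposition 2: common = {EF}, closure = {ABEF} → lossless.
Decomposition 3: common = {CDE}, closure = {ABCDE} → lossless.

Decomposition 1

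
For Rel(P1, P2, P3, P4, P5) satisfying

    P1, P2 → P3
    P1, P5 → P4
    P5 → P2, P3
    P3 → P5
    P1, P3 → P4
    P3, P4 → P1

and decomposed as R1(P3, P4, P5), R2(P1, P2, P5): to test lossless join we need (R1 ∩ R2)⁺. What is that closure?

P2, P3, P5

R1 ∩ R2 = {P5}.
P5 → P2, P3 applies, adding P2, P3
Closure: {P2, P3, P5}.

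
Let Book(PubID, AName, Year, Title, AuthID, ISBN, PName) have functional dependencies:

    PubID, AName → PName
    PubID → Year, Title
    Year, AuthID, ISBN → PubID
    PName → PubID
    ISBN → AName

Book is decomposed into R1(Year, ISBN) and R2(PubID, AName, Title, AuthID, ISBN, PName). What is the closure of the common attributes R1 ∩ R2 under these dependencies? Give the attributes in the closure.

AName, ISBN

R1 ∩ R2 = {ISBN}.
ISBN → AName applies, adding AName
Closure: {AName, ISBN}.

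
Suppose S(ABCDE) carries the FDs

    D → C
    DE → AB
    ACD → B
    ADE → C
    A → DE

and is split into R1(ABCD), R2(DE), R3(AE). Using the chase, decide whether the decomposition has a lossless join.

Chase test. Columns are ABCDE; row i has aⱼ where attribute j ∈ Ri, else bᵢⱼ.
Initial tableau (one row per fragment):
  row 1: a1 a2 a3 a4 b15
  row 2: b21 b22 b23 a4 a5
  row 3: a1 b32 b33 b34 a5
Rows 1 and 2 agree on D; apply D→C and equate their C entries.
Rows 1 and 3 agree on A; apply A→DE and equate their DE entries.
Rows 1 and 3 agree on D; apply D→C and equate their C entries.
Rows 1 and 2 agree on DE; apply DE→AB and equate their AB entries.
Rows 1 and 3 agree on DE; apply DE→AB and equate their AB entries.
Row 1 is now all distinguished symbols — the join is lossless.

Yes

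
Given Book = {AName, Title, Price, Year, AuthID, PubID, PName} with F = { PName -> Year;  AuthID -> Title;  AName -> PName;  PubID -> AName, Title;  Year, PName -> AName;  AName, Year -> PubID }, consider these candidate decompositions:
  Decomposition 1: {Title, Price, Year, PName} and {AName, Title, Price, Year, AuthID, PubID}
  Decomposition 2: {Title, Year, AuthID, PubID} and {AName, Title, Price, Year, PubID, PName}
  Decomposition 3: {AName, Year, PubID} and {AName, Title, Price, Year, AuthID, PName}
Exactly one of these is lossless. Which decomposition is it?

Decomposition 1: common = {Title, Price, Year}, closure = {Title, Price, Year} → lossy.
Decomposition 2: common = {Title, Year, PubID}, closure = {AName, Title, Year, PubID, PName} → lossy.
Decomposition 3: common = {AName, Year}, closure = {AName, Title, Year, PubID, PName} → lossless.

Decomposition 3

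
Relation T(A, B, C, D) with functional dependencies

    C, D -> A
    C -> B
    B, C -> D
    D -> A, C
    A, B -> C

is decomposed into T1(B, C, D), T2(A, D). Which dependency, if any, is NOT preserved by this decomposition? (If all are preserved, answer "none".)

A, B -> C

Check A, B → C: no single fragment contains all of {A, B, C}, and the restricted closure of {A, B} across the fragments never reaches {C}.
C, D → A is preserved.
C → B is preserved.
B, C → D is preserved.
D → A, C is preserved.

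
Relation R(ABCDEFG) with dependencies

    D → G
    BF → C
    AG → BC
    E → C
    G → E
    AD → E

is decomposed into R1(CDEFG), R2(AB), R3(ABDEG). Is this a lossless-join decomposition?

Chase test. Columns are ABCDEFG; row i has aⱼ where attribute j ∈ Ri, else bᵢⱼ.
Initial tableau (one row per fragment):
  row 1: b11 b12 a3 a4 a5 a6 a7
  row 2: a1 a2 b23 b24 b25 b26 b27
  row 3: a1 a2 b33 a4 a5 b36 a7
Rows 1 and 3 agree on E; apply E→C and equate their C entries.
No row becomes fully distinguished — the join is lossy.

No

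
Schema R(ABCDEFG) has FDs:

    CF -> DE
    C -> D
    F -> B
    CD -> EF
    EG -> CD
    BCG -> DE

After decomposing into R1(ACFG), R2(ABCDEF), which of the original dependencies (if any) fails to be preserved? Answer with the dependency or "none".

Check EG → CD: no single fragment contains all of {CDEG}, and the restricted closure of {EG} across the fragments never reaches {CD}.
CF → DE is preserved.
C → D is preserved.
F → B is preserved.
CD → EF is preserved.
BCG → DE is preserved.

EG -> CD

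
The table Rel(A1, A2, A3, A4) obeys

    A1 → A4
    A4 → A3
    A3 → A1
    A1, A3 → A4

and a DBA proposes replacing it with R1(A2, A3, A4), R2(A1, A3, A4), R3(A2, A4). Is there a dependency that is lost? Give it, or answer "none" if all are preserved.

none

A1 → A4 lies within R2.
A4 → A3 lies within R1.
A3 → A1 lies within R2.
A1, A3 → A4 lies within R2.
Every dependency is enforceable on the fragments, so the decomposition is dependency-preserving.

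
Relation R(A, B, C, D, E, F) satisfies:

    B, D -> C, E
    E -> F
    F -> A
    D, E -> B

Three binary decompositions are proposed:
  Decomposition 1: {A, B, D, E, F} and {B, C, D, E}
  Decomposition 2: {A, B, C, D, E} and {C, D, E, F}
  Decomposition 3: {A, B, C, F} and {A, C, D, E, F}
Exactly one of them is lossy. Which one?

Decomposition 3

Decomposition 1: common = {B, D, E}, closure = {A, B, C, D, E, F} → lossless.
Decomposition 2: common = {C, D, E}, closure = {A, B, C, D, E, F} → lossless.
Decomposition 3: common = {A, C, F}, closure = {A, C, F} → lossy.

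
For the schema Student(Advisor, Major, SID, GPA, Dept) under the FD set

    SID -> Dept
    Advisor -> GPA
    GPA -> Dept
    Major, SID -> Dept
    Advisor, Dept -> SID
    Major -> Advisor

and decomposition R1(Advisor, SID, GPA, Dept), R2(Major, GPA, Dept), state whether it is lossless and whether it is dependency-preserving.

lossy and not dependency-preserving

Lossless test: (GPA, Dept)⁺ = {GPA, Dept}, which is a superkey of neither fragment — lossy.
Dependency preservation: the restricted closure of {Major} across the fragments never reaches {Advisor}, so Major → Advisor cannot be enforced without a join — not preserved.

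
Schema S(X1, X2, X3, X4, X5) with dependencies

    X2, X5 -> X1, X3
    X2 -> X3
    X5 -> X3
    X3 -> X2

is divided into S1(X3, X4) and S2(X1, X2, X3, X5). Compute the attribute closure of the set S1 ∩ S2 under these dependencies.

X2, X3

S1 ∩ S2 = {X3}.
X3 → X2 applies, adding X2
Closure: {X2, X3}.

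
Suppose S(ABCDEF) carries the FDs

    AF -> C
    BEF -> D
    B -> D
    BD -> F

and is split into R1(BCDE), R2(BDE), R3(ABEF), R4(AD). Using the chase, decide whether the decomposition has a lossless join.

No

Chase test. Columns are ABCDEF; row i has aⱼ where attribute j ∈ Ri, else bᵢⱼ.
Initial tableau (one row per fragment):
  row 1: b11 a2 a3 a4 a5 b16
  row 2: b21 a2 b23 a4 a5 b26
  row 3: a1 a2 b33 b34 a5 a6
  row 4: a1 b42 b43 a4 b45 b46
Rows 1 and 3 agree on B; apply B→D and equate their D entries.
Rows 1 and 2 agree on BD; apply BD→F and equate their F entries.
Rows 1 and 3 agree on BD; apply BD→F and equate their F entries.
No row becomes fully distinguished — the join is lossy.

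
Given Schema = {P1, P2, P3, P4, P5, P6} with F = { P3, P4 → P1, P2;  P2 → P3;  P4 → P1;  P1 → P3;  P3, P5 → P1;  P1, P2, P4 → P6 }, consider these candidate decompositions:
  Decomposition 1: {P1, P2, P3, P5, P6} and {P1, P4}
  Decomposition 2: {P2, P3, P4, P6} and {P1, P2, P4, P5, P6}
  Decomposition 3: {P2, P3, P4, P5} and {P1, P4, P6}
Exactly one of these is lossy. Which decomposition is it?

Decomposition 1

Decomposition 1: common = {P1}, closure = {P1, P3} → lossy.
Decomposition 2: common = {P2, P4, P6}, closure = {P1, P2, P3, P4, P6} → lossless.
Decomposition 3: common = {P4}, closure = {P1, P2, P3, P4, P6} → lossless.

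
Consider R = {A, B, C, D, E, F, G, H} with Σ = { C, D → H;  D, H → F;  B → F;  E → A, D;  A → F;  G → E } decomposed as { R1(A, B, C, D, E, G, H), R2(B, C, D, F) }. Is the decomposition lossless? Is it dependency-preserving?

Lossless test: (B, C, D)⁺ = {B, C, D, F, H}, which contains all of one fragment — lossless.
Dependency preservation: the restricted closure of {D, H} across the fragments never reaches {F}, so D, H → F cannot be enforced without a join — not preserved.

lossless but not dependency-preserving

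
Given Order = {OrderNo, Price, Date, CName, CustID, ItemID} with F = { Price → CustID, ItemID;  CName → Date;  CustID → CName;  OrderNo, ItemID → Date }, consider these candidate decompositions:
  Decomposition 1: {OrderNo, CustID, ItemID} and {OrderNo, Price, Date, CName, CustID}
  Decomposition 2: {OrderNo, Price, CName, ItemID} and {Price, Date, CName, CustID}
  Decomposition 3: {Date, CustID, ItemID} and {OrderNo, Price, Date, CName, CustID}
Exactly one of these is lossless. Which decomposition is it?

Decomposition 2

Decomposition 1: common = {OrderNo, CustID}, closure = {OrderNo, Date, CName, CustID} → lossy.
Decomposition 2: common = {Price, CName}, closure = {Price, Date, CName, CustID, ItemID} → lossless.
Decomposition 3: common = {Date, CustID}, closure = {Date, CName, CustID} → lossy.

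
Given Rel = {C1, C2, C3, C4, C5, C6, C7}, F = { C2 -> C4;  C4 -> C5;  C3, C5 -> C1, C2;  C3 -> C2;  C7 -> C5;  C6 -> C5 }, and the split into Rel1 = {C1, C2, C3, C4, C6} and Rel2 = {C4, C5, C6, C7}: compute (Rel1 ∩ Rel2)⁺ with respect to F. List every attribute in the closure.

C4, C5, C6

Rel1 ∩ Rel2 = {C4, C6}.
C4 → C5 applies, adding C5
Closure: {C4, C5, C6}.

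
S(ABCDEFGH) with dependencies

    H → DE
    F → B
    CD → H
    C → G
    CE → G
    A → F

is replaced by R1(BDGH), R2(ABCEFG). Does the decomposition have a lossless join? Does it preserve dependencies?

lossy and not dependency-preserving

Lossless test: (BG)⁺ = {BG}, which is a superkey of neither fragment — lossy.
Dependency preservation: the restricted closure of {H} across the fragments never reaches {DE}, so H → DE cannot be enforced without a join — not preserved.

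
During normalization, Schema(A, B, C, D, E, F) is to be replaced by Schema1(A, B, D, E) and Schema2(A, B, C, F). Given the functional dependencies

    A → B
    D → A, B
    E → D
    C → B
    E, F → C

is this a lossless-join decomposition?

Common attributes: Schema1 ∩ Schema2 = {A, B}.
No dependency enlarges {A, B}, so (A, B)⁺ = {A, B}.
The closure contains neither all of Schema1 = {A, B, D, E} nor all of Schema2 = {A, B, C, F}, so the common attributes are not a superkey of either fragment. The join is lossy.

No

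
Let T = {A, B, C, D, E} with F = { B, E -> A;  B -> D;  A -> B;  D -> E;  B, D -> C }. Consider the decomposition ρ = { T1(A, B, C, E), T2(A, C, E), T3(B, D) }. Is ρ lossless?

Chase test. Columns are A, B, C, D, E; row i has aⱼ where attribute j ∈ Ti, else bᵢⱼ.
Initial tableau (one row per fragment):
  row 1: a1 a2 a3 b14 a5
  row 2: a1 b22 a3 b24 a5
  row 3: b31 a2 b33 a4 b35
Rows 1 and 3 agree on B; apply B→D and equate their D entries.
Rows 1 and 2 agree on A; apply A→B and equate their B entries.
Rows 1 and 3 agree on D; apply D→E and equate their E entries.
Rows 1 and 3 agree on B, D; apply B, D→C and equate their C entries.
Rows 1 and 3 agree on B, E; apply B, E→A and equate their A entries.
Rows 1 and 2 agree on B; apply B→D and equate their D entries.
Row 1 is now all distinguished symbols — the join is lossless.

Yes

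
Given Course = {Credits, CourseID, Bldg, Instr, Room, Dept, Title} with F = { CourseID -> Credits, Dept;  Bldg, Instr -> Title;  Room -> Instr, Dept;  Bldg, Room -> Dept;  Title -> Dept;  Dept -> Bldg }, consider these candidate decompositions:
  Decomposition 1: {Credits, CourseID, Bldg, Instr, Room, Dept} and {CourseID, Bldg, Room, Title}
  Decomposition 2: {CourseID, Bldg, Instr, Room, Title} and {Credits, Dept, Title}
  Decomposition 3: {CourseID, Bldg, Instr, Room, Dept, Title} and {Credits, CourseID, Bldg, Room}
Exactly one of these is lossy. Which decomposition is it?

Decomposition 2

Decomposition 1: common = {CourseID, Bldg, Room}, closure = {Credits, CourseID, Bldg, Instr, Room, Dept, Title} → lossless.
Decomposition 2: common = {Title}, closure = {Bldg, Dept, Title} → lossy.
Decomposition 3: common = {CourseID, Bldg, Room}, closure = {Credits, CourseID, Bldg, Instr, Room, Dept, Title} → lossless.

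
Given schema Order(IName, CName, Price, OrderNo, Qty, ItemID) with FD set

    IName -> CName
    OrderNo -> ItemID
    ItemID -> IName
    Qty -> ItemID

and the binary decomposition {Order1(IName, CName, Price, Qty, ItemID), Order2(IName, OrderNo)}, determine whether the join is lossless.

Common attributes: Order1 ∩ Order2 = {IName}.
Closure of {IName}: IName → CName applies, adding CName. So (IName)⁺ = {IName, CName}.
The closure contains neither all of Order1 = {IName, CName, Price, Qty, ItemID} nor all of Order2 = {IName, OrderNo}, so the common attributes are not a superkey of either fragment. The join is lossy.

No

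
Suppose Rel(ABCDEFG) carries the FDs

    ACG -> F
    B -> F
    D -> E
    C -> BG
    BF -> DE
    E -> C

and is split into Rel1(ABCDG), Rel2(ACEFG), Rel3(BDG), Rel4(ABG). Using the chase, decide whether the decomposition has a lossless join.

Yes

Chase test. Columns are ABCDEFG; row i has aⱼ where attribute j ∈ Reli, else bᵢⱼ.
Initial tableau (one row per fragment):
  row 1: a1 a2 a3 a4 b15 b16 a7
  row 2: a1 b22 a3 b24 a5 a6 a7
  row 3: b31 a2 b33 a4 b35 b36 a7
  row 4: a1 a2 b43 b44 b45 b46 a7
Rows 1 and 2 agree on ACG; apply ACG→F and equate their F entries.
Rows 1 and 3 agree on B; apply B→F and equate their F entries.
Rows 1 and 4 agree on B; apply B→F and equate their F entries.
Rows 1 and 3 agree on D; apply D→E and equate their E entries.
Rows 1 and 2 agree on C; apply C→BG and equate their BG entries.
Rows 1 and 2 agree on BF; apply BF→DE and equate their DE entries.
Rows 1 and 4 agree on BF; apply BF→DE and equate their DE entries.
Rows 1 and 3 agree on E; apply E→C and equate their C entries.
Rows 1 and 4 agree on E; apply E→C and equate their C entries.
Row 1 is now all distinguished symbols — the join is lossless.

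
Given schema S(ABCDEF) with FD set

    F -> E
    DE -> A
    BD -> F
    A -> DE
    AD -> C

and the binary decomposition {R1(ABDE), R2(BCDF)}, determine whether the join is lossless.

Common attributes: R1 ∩ R2 = {BD}.
Closure of {BD}: BD → F applies, adding F; F → E applies, adding E; DE → A applies, adding A; AD → C applies, adding C. So (BD)⁺ = {ABCDEF}.
This closure contains every attribute of R1, so R1 ∩ R2 → R1. The join is lossless.

Yes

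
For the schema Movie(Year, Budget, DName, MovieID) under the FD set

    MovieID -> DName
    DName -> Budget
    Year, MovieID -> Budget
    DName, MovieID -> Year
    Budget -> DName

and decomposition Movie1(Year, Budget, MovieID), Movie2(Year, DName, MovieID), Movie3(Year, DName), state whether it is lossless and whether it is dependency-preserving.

Lossless test (chase): Rows 1 and 2 agree on MovieID; apply MovieID→DName and equate their DName entries. Rows 1 and 2 agree on DName; apply DName→Budget and equate their Budget entries. Rows 1 and 3 agree on DName; apply DName→Budget and equate their Budget entries. Row 1 is now all distinguished symbols — the join is lossless.
Dependency preservation: the restricted closure of {DName} across the fragments never reaches {Budget}, so DName → Budget cannot be enforced without a join — not preserved.

lossless but not dependency-preserving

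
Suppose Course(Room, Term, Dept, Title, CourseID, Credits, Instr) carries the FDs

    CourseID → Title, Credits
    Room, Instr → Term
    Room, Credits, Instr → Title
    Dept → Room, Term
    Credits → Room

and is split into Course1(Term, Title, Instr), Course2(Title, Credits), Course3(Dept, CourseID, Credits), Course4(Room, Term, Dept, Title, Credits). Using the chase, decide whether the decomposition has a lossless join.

Chase test. Columns are Room, Term, Dept, Title, CourseID, Credits, Instr; row i has aⱼ where attribute j ∈ Coursei, else bᵢⱼ.
Initial tableau (one row per fragment):
  row 1: b11 a2 b13 a4 b15 b16 a7
  row 2: b21 b22 b23 a4 b25 a6 b27
  row 3: b31 b32 a3 b34 a5 a6 b37
  row 4: a1 a2 a3 a4 b45 a6 b47
Rows 3 and 4 agree on Dept; apply Dept→Room, Term and equate their Room, Term entries.
Rows 2 and 3 agree on Credits; apply Credits→Room and equate their Room entries.
No row becomes fully distinguished — the join is lossy.

No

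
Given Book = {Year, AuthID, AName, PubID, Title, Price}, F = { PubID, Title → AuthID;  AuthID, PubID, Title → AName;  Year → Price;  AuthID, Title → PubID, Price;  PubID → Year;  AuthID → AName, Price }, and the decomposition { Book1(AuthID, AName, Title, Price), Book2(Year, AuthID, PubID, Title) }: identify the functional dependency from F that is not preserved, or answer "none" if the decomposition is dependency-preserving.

Year → Price

Check Year → Price: no single fragment contains all of {Year, Price}, and the restricted closure of {Year} across the fragments never reaches {Price}.
PubID, Title → AuthID is preserved.
AuthID, PubID, Title → AName is preserved.
AuthID, Title → PubID, Price is preserved.
PubID → Year is preserved.
AuthID → AName, Price is preserved.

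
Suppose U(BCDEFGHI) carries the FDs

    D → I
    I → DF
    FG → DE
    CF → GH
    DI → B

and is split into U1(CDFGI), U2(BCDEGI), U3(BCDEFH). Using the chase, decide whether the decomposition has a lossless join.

Yes

Chase test. Columns are BCDEFGHI; row i has aⱼ where attribute j ∈ Ui, else bᵢⱼ.
Initial tableau (one row per fragment):
  row 1: b11 a2 a3 b14 a5 a6 b17 a8
  row 2: a1 a2 a3 a4 b25 a6 b27 a8
  row 3: a1 a2 a3 a4 a5 b36 a7 b38
Rows 1 and 3 agree on D; apply D→I and equate their I entries.
Rows 1 and 2 agree on I; apply I→DF and equate their DF entries.
Rows 1 and 2 agree on FG; apply FG→DE and equate their DE entries.
Rows 1 and 2 agree on CF; apply CF→GH and equate their GH entries.
Rows 1 and 3 agree on CF; apply CF→GH and equate their GH entries.
Rows 1 and 2 agree on DI; apply DI→B and equate their B entries.
Row 1 is now all distinguished symbols — the join is lossless.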